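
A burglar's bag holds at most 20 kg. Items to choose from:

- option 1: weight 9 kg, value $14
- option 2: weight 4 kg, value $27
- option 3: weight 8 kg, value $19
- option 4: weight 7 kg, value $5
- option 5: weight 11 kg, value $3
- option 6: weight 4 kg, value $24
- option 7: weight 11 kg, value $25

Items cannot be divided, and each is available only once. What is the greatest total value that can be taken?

Check high-value combinations within 20 kg:
- option 2+option 6+option 7: weight 4+4+11=19, value 27+24+25=76
- option 2+option 3+option 6: weight 4+8+4=16, value 27+19+24=70
- option 1+option 2+option 6: weight 9+4+4=17, value 14+27+24=65
- option 2+option 4+option 6: weight 4+7+4=15, value 27+5+24=56
- option 2+option 5+option 6: weight 4+11+4=19, value 27+3+24=54
Best: $76.

$76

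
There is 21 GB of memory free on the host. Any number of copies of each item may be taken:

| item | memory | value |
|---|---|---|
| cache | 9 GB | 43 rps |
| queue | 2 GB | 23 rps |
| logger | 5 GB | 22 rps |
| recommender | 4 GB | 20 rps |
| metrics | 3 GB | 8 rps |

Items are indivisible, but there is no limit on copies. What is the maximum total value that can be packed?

Best value-per-unit is queue at 23/2, and filling with it alone uses memory 10×2=20. No mix of the others beats 10×23 = 230.

230 rps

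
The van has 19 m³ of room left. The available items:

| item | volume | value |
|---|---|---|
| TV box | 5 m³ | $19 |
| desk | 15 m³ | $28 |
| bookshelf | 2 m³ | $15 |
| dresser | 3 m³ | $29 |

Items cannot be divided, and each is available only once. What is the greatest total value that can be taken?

$63

Check high-value combinations within 19 m³:
- TV box+bookshelf+dresser: volume 5+2+3=10, value 19+15+29=63
- desk+dresser: volume 15+3=18, value 28+29=57
- TV box+dresser: volume 5+3=8, value 19+29=48
Best: $63.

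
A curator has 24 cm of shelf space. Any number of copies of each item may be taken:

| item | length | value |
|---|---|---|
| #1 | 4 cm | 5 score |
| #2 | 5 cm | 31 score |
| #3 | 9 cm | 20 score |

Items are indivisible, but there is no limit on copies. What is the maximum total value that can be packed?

129 score

Best value-per-unit is #2 at 31/5; filling with it alone gives 4×31 = 124.
Optimal mix: 1×#1 + 4×#2 → length 24, value 129.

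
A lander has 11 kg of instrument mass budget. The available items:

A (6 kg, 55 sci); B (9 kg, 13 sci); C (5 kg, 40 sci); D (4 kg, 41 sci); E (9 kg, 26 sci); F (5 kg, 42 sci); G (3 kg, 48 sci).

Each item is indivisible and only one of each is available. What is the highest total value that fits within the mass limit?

103 sci

Check high-value combinations within 11 kg:
- A+G: mass 6+3=9, value 55+48=103
- A+F: mass 6+5=11, value 55+42=97
- A+D: mass 6+4=10, value 55+41=96
- A+C: mass 6+5=11, value 55+40=95
- F+G: mass 5+3=8, value 42+48=90
Best: 103 sci.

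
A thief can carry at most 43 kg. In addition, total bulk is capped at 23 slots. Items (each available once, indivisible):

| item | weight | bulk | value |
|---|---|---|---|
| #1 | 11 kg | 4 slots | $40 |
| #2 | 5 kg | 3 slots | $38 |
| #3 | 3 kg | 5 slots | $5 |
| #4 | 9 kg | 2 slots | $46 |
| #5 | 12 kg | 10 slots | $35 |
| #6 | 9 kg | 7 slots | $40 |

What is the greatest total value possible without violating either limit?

Feasible sets respecting both limits:
- #1+#2+#3+#4+#6: weight 37, bulk 21, value 169
- #1+#2+#4+#6: weight 34, bulk 16, value 164
- #1+#4+#5+#6: weight 41, bulk 23, value 161
Best: $169.

$169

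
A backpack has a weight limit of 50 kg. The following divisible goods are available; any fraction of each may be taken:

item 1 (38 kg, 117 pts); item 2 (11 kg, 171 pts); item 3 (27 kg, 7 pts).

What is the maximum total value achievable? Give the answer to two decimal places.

Take in order of value per unit:
- item 2 (171/11 per unit): all 11 → value 171, running total 171.00
- item 1 (117/38 per unit): all 38 → value 117, running total 288.00
- item 3 (7/27 per unit): 1 of 27 → value 1×7/27 = 0.2593, running total 288.26
Total 288.26.

288.26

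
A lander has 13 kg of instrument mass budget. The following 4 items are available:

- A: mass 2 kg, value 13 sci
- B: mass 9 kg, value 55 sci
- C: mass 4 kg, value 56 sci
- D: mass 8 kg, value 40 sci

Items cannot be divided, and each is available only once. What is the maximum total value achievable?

111 sci

Check high-value combinations within 13 kg:
- B+C: mass 9+4=13, value 55+56=111
- C+D: mass 4+8=12, value 56+40=96
- A+C: mass 2+4=6, value 13+56=69
- A+B: mass 2+9=11, value 13+55=68
Best: 111 sci.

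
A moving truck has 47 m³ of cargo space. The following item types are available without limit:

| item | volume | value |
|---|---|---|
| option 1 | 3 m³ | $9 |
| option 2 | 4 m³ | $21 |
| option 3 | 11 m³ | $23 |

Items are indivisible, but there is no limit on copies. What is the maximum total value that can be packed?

$240

Best value-per-unit is option 2 at 21/4; filling with it alone gives 11×21 = 231.
Optimal mix: 1×option 1 + 11×option 2 → volume 47, value 240.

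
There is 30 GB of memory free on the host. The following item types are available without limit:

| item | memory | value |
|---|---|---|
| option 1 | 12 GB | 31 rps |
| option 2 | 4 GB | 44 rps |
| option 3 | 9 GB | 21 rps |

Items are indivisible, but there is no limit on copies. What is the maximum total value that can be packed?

308 rps

Best value-per-unit is option 2 at 44/4, and filling with it alone uses memory 7×4=28. No mix of the others beats 7×44 = 308.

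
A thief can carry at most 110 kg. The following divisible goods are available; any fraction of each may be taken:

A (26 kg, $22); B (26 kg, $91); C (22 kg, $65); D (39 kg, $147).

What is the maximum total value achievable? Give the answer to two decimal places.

Take in order of value per unit:
- D (147/39 per unit): all 39 → value 147, running total 147.00
- B (91/26 per unit): all 26 → value 91, running total 238.00
- C (65/22 per unit): all 22 → value 65, running total 303.00
- A (22/26 per unit): 23 of 26 → value 23×22/26 = 19.4615, running total 322.46
Total 322.46.

322.46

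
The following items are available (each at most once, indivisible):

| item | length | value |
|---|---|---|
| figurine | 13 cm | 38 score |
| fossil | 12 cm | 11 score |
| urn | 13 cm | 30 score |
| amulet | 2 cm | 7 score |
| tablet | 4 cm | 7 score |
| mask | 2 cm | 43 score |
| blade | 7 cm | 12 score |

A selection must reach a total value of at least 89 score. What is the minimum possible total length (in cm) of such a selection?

Subsets with value ≥ 89, sorted by total length:
- figurine+amulet+tablet+mask: length 21, value 95
- figurine+mask+blade: length 22, value 93
- figurine+amulet+mask+blade: length 24, value 100
Minimum length: 21 cm.

21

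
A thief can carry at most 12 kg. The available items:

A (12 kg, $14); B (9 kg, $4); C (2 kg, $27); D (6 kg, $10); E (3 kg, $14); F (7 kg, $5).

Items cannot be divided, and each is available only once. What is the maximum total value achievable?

$51

Check high-value combinations within 12 kg:
- C+D+E: weight 2+6+3=11, value 27+10+14=51
- C+E+F: weight 2+3+7=12, value 27+14+5=46
- C+E: weight 2+3=5, value 27+14=41
Best: $51.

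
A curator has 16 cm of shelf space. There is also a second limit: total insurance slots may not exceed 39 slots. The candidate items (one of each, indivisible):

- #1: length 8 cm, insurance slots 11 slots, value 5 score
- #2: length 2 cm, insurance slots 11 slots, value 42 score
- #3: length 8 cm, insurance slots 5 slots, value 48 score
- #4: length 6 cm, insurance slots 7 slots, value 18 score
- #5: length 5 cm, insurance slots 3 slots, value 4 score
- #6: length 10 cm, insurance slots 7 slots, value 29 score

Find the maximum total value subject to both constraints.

108 score

Feasible sets respecting both limits:
- #2+#3+#4: length 16, insurance slots 23, value 108
- #2+#3+#5: length 15, insurance slots 19, value 94
- #2+#3: length 10, insurance slots 16, value 90
- #2+#6: length 12, insurance slots 18, value 71
Best: 108 score.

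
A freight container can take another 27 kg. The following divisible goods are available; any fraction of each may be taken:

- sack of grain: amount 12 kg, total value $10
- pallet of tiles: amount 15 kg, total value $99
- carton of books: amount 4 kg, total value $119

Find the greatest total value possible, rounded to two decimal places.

Take in order of value per unit:
- carton of books (119/4 per unit): all 4 → value 119, running total 119.00
- pallet of tiles (99/15 per unit): all 15 → value 99, running total 218.00
- sack of grain (10/12 per unit): 8 of 12 → value 8×10/12 = 6.6667, running total 224.67
Total 224.67.

224.67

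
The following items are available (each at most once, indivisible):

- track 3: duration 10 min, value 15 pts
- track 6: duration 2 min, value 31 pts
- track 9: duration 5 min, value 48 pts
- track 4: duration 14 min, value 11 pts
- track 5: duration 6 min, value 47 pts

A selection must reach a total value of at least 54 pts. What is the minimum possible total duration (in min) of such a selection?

7

Subsets with value ≥ 54, sorted by total duration:
- track 6+track 9: duration 7, value 79
- track 6+track 5: duration 8, value 78
Minimum duration: 7 min.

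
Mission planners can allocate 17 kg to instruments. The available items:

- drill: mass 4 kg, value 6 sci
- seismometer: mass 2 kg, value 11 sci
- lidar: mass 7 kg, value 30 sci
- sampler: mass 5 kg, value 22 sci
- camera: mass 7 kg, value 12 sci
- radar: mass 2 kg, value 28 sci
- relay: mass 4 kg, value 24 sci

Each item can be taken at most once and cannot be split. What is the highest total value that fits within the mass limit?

93 sci

Check high-value combinations within 17 kg:
- seismometer+lidar+radar+relay: mass 2+7+2+4=15, value 11+30+28+24=93
- seismometer+lidar+sampler+radar: mass 2+7+5+2=16, value 11+30+22+28=91
- drill+seismometer+sampler+radar+relay: mass 4+2+5+2+4=17, value 6+11+22+28+24=91
Best: 93 sci.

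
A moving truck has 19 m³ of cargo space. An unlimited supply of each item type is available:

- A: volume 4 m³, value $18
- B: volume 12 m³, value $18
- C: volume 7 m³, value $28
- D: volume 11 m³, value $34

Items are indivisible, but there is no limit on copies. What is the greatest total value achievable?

Best value-per-unit is A at 18/4; filling with it alone gives 4×18 = 72.
Optimal mix: 3×A + 1×C → volume 19, value 82.

$82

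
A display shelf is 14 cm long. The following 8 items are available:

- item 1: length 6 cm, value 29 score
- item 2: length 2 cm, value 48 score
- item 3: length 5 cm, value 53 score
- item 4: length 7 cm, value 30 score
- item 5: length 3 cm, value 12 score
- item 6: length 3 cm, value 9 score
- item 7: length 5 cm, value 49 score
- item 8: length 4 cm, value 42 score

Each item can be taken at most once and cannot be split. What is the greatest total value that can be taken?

This is a 0/1 knapsack; check combinations near the capacity.
- item 2+item 3+item 5+item 8: length 2+5+3+4=14, value 48+53+12+42=155
- item 2+item 3+item 6+item 8: length 2+5+3+4=14, value 48+53+9+42=152
- item 2+item 5+item 7+item 8: length 2+3+5+4=14, value 48+12+49+42=151
- item 2+item 3+item 7: length 2+5+5=12, value 48+53+49=150
- item 2+item 6+item 7+item 8: length 2+3+5+4=14, value 48+9+49+42=148
Best: 155 score.

155 score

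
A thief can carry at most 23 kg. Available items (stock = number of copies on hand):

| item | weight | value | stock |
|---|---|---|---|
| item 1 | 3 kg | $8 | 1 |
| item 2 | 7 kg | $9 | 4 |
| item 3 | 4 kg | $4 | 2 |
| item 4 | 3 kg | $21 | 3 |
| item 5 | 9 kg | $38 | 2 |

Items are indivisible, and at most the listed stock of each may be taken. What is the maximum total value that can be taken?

$109

Top feasible selections:
- 1×item 1 + 3×item 4 + 1×item 5: weight 21, value 109
- 1×item 3 + 3×item 4 + 1×item 5: weight 22, value 105
- 3×item 4 + 1×item 5: weight 18, value 101
- 1×item 4 + 2×item 5: weight 21, value 97
Best: $109.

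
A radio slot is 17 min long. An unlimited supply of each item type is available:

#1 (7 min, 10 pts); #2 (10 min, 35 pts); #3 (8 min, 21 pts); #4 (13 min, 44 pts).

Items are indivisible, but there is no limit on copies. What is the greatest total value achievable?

45 pts

Best value-per-unit is #2 at 35/10; filling with it alone gives 1×35 = 35.
Optimal mix: 1×#1 + 1×#2 → duration 17, value 45.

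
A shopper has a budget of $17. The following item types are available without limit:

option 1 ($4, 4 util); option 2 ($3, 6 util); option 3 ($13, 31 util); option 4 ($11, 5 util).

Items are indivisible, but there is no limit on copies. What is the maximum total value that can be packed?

37 util

Best value-per-unit is option 3 at 31/13; filling with it alone gives 1×31 = 31.
Optimal mix: 1×option 2 + 1×option 3 → cost 16, value 37.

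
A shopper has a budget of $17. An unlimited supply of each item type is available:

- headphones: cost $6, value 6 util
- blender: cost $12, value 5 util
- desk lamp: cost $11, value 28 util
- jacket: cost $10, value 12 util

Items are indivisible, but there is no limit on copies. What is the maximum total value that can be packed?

34 util

Best value-per-unit is desk lamp at 28/11; filling with it alone gives 1×28 = 28.
Optimal mix: 1×headphones + 1×desk lamp → cost 17, value 34.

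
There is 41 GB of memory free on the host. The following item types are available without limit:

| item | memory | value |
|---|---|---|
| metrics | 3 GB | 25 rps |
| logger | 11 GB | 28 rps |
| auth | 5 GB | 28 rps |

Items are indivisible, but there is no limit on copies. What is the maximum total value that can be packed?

Best value-per-unit is metrics at 25/3; filling with it alone gives 13×25 = 325.
Optimal mix: 12×metrics + 1×auth → memory 41, value 328.

328 rps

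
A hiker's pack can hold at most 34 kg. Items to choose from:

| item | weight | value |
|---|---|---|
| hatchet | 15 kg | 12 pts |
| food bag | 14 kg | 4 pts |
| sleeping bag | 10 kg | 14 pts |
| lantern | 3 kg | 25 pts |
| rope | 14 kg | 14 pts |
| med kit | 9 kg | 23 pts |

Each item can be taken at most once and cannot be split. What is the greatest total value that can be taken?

62 pts

This is a 0/1 knapsack; check combinations near the capacity.
- sleeping bag+lantern+med kit: weight 10+3+9=22, value 14+25+23=62
- lantern+rope+med kit: weight 3+14+9=26, value 25+14+23=62
- hatchet+lantern+med kit: weight 15+3+9=27, value 12+25+23=60
Best: 62 pts.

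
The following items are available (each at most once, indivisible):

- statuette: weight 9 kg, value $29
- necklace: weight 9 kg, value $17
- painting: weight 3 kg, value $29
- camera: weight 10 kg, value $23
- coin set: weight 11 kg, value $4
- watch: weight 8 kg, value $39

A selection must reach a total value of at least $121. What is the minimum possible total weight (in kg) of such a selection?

39

Subsets with value ≥ 121, sorted by total weight:
- statuette+necklace+painting+camera+watch: weight 39, value 137
- statuette+painting+camera+coin set+watch: weight 41, value 124
- statuette+necklace+painting+camera+coin set+watch: weight 50, value 141
Minimum weight: 39 kg.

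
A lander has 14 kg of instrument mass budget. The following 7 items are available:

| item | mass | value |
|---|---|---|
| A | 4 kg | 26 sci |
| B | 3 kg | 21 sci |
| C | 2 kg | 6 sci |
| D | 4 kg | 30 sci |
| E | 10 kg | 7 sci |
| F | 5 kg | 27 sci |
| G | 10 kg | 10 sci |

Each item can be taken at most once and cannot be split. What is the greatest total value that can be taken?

This is a 0/1 knapsack; check combinations near the capacity.
- B+C+D+F: mass 3+2+4+5=14, value 21+6+30+27=84
- A+B+C+D: mass 4+3+2+4=13, value 26+21+6+30=83
- A+D+F: mass 4+4+5=13, value 26+30+27=83
Best: 84 sci.

84 sci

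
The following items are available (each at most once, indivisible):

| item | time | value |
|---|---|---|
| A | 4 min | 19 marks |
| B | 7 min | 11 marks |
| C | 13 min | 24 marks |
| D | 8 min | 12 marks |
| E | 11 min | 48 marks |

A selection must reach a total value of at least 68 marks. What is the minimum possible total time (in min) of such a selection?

Subsets with value ≥ 68, sorted by total time:
- A+B+E: time 22, value 78
- A+D+E: time 23, value 79
Minimum time: 22 min.

22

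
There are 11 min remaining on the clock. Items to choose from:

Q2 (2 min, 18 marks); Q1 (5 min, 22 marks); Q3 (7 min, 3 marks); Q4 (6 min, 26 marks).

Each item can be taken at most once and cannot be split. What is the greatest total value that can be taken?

48 marks

Check high-value combinations within 11 min:
- Q1+Q4: time 5+6=11, value 22+26=48
- Q2+Q4: time 2+6=8, value 18+26=44
- Q2+Q1: time 2+5=7, value 18+22=40
Best: 48 marks.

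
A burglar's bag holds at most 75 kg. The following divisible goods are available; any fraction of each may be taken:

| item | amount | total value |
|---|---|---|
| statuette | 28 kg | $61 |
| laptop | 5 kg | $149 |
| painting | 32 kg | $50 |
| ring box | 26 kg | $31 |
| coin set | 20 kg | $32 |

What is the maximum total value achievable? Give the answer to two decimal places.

276.38

Take in order of value per unit:
- laptop (149/5 per unit): all 5 → value 149, running total 149.00
- statuette (61/28 per unit): all 28 → value 61, running total 210.00
- coin set (32/20 per unit): all 20 → value 32, running total 242.00
- painting (50/32 per unit): 22 of 32 → value 22×50/32 = 34.3750, running total 276.38
Total 276.38.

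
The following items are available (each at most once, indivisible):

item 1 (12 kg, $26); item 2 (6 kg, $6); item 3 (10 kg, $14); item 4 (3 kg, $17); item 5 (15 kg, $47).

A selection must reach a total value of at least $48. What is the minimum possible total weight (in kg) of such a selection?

18

Subsets with value ≥ 48, sorted by total weight:
- item 4+item 5: weight 18, value 64
- item 2+item 5: weight 21, value 53
- item 1+item 2+item 4: weight 21, value 49
Minimum weight: 18 kg.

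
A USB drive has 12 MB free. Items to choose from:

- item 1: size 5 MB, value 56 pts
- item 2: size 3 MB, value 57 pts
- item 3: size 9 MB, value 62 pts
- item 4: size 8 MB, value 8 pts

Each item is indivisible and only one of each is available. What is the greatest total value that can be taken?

119 pts

Check high-value combinations within 12 MB:
- item 2+item 3: size 3+9=12, value 57+62=119
- item 1+item 2: size 5+3=8, value 56+57=113
- item 2+item 4: size 3+8=11, value 57+8=65
- item 3: size 9, value 62
Best: 119 pts.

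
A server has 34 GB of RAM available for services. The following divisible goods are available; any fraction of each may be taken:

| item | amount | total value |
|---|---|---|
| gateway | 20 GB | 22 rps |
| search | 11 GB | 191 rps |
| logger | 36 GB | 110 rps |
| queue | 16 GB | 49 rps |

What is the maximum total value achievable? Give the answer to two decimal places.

Take in order of value per unit:
- search (191/11 per unit): all 11 → value 191, running total 191.00
- queue (49/16 per unit): all 16 → value 49, running total 240.00
- logger (110/36 per unit): 7 of 36 → value 7×110/36 = 21.3889, running total 261.39
Total 261.39.

261.39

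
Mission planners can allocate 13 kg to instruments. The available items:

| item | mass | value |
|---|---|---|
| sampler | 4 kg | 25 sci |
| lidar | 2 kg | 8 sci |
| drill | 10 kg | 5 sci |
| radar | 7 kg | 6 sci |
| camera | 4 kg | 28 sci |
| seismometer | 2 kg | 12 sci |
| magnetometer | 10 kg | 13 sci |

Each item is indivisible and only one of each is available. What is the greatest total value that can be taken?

73 sci

Check high-value combinations within 13 kg:
- sampler+lidar+camera+seismometer: mass 4+2+4+2=12, value 25+8+28+12=73
- sampler+camera+seismometer: mass 4+4+2=10, value 25+28+12=65
- sampler+lidar+camera: mass 4+2+4=10, value 25+8+28=61
Best: 73 sci.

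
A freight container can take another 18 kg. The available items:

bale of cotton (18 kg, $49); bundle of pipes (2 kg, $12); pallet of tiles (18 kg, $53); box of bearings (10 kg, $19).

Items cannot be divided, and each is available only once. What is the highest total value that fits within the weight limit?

$53

Check high-value combinations within 18 kg:
- pallet of tiles: weight 18, value 53
- bale of cotton: weight 18, value 49
- bundle of pipes+box of bearings: weight 2+10=12, value 12+19=31
- box of bearings: weight 10, value 19
- bundle of pipes: weight 2, value 12
Best: $53.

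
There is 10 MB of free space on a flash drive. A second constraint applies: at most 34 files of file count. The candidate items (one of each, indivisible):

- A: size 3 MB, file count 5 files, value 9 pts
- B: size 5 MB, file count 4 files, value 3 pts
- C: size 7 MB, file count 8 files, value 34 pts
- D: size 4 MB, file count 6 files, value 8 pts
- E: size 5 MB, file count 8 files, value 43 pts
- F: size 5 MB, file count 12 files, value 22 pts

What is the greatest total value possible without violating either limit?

65 pts

Feasible sets respecting both limits:
- E+F: size 10, file count 20, value 65
- A+E: size 8, file count 13, value 52
- D+E: size 9, file count 14, value 51
Best: 65 pts.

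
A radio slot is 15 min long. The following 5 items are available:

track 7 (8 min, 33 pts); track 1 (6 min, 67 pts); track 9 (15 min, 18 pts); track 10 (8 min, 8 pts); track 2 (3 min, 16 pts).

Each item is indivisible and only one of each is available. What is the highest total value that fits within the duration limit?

100 pts

Check high-value combinations within 15 min:
- track 7+track 1: duration 8+6=14, value 33+67=100
- track 1+track 2: duration 6+3=9, value 67+16=83
- track 1+track 10: duration 6+8=14, value 67+8=75
- track 1: duration 6, value 67
Best: 100 pts.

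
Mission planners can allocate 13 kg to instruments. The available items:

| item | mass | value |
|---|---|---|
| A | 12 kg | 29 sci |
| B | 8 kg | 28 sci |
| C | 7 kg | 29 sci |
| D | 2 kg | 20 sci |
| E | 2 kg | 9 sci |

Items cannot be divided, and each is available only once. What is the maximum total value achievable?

This is a 0/1 knapsack; check combinations near the capacity.
- C+D+E: mass 7+2+2=11, value 29+20+9=58
- B+D+E: mass 8+2+2=12, value 28+20+9=57
- C+D: mass 7+2=9, value 29+20=49
Best: 58 sci.

58 sci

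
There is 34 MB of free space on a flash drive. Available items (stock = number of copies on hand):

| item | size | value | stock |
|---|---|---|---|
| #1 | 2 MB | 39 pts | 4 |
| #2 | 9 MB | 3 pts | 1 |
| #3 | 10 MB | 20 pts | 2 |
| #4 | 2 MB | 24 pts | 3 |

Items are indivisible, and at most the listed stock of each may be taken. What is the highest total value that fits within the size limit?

Best selections within size 34 and stock limits:
- 4×#1 + 2×#3 + 3×#4: size 34, value 268
- 4×#1 + 1×#2 + 1×#3 + 3×#4: size 33, value 251
- 4×#1 + 1×#3 + 3×#4: size 24, value 248
Best: 268 pts.

268 pts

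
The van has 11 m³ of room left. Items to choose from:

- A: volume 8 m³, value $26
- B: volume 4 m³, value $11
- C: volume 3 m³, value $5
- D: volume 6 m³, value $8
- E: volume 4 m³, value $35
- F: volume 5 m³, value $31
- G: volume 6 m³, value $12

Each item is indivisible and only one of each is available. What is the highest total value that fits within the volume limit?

$66

Check high-value combinations within 11 m³:
- E+F: volume 4+5=9, value 35+31=66
- B+C+E: volume 4+3+4=11, value 11+5+35=51
- E+G: volume 4+6=10, value 35+12=47
- B+E: volume 4+4=8, value 11+35=46
Best: $66.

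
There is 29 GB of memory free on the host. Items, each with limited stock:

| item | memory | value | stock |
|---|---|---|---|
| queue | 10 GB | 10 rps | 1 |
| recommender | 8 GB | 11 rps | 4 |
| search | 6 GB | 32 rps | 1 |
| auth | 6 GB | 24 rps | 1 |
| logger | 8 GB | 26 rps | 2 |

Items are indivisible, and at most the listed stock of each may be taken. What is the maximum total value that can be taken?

Top feasible selections:
- 1×search + 1×auth + 2×logger: memory 28, value 108
- 1×recommender + 1×search + 1×auth + 1×logger: memory 28, value 93
Best: 108 rps.

108 rps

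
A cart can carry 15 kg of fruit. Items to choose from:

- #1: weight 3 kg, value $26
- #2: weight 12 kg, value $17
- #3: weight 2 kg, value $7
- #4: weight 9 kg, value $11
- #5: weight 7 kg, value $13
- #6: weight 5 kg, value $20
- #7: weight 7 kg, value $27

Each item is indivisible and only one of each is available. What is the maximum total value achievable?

$73

This is a 0/1 knapsack; check combinations near the capacity.
- #1+#6+#7: weight 3+5+7=15, value 26+20+27=73
- #1+#3+#7: weight 3+2+7=12, value 26+7+27=60
- #1+#5+#6: weight 3+7+5=15, value 26+13+20=59
- #3+#6+#7: weight 2+5+7=14, value 7+20+27=54
Best: $73.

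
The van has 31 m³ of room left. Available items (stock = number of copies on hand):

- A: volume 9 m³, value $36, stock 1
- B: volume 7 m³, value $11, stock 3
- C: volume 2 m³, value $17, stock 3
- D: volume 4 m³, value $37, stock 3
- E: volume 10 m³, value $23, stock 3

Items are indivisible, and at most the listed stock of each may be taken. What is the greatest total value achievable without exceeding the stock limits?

$198

Best selections within volume 31 and stock limits:
- 1×A + 3×C + 3×D: volume 27, value 198
- 3×C + 3×D + 1×E: volume 28, value 185
- 1×A + 2×C + 3×D: volume 25, value 181
Best: $198.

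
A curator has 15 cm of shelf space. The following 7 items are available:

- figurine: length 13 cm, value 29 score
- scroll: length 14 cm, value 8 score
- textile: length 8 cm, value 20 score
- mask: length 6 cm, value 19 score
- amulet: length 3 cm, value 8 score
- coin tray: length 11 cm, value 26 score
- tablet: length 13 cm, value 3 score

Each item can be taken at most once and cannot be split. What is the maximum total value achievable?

Check high-value combinations within 15 cm:
- textile+mask: length 8+6=14, value 20+19=39
- amulet+coin tray: length 3+11=14, value 8+26=34
- figurine: length 13, value 29
Best: 39 score.

39 score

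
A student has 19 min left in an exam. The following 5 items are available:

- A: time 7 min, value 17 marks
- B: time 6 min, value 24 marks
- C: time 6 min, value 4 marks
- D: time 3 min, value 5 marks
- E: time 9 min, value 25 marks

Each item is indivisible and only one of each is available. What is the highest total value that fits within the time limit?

54 marks

Check high-value combinations within 19 min:
- B+D+E: time 6+3+9=18, value 24+5+25=54
- B+E: time 6+9=15, value 24+25=49
- A+D+E: time 7+3+9=19, value 17+5+25=47
- A+B+D: time 7+6+3=16, value 17+24+5=46
Best: 54 marks.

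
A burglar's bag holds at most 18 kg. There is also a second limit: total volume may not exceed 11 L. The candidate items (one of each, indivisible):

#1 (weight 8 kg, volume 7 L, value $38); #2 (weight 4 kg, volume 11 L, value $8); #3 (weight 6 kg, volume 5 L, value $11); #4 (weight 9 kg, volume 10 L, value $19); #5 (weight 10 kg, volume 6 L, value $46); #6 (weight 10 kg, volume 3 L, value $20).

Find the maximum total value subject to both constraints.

$58

Feasible sets respecting both limits:
- #1+#6: weight 18, volume 10, value 58
- #3+#5: weight 16, volume 11, value 57
- #5: weight 10, volume 6, value 46
Best: $58.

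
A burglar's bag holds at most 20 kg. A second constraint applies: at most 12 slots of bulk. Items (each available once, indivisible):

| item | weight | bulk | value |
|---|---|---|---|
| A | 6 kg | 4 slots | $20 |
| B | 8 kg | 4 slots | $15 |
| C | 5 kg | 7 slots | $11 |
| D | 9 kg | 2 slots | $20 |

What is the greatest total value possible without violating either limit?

$40

Feasible sets respecting both limits:
- A+D: weight 15, bulk 6, value 40
- A+B: weight 14, bulk 8, value 35
- B+D: weight 17, bulk 6, value 35
- A+C: weight 11, bulk 11, value 31
Best: $40.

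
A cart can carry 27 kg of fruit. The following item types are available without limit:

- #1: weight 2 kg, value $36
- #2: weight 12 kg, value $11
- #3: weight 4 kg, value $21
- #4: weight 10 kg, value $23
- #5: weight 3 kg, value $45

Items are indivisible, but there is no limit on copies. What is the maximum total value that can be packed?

$477

Best value-per-unit is #1 at 36/2; filling with it alone gives 13×36 = 468.
Optimal mix: 12×#1 + 1×#5 → weight 27, value 477.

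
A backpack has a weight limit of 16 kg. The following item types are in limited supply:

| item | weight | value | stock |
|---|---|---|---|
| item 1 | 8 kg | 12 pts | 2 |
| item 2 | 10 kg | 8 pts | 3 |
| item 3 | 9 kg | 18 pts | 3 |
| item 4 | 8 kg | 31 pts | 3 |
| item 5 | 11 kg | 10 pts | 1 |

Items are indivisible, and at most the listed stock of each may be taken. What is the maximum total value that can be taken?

62 pts

Top feasible selections:
- 2×item 4: weight 16, value 62
- 1×item 1 + 1×item 4: weight 16, value 43
Best: 62 pts.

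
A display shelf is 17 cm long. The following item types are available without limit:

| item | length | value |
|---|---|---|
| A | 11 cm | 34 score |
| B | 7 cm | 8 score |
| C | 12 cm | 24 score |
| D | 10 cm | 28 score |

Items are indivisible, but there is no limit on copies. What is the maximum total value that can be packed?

Best value-per-unit is A at 34/11; filling with it alone gives 1×34 = 34.
Optimal mix: 1×B + 1×D → length 17, value 36.

36 score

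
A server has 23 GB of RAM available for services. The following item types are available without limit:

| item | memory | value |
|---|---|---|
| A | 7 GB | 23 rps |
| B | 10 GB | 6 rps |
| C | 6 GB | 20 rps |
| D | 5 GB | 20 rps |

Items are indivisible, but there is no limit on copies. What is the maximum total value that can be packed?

83 rps

Best value-per-unit is D at 20/5; filling with it alone gives 4×20 = 80.
Optimal mix: 1×A + 1×C + 2×D → memory 23, value 83.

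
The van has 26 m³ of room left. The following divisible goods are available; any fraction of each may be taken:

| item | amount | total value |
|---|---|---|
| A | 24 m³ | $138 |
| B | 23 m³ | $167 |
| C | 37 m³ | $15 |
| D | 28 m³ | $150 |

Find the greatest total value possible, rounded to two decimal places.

184.25

Take in order of value per unit:
- B (167/23 per unit): all 23 → value 167, running total 167.00
- A (138/24 per unit): 3 of 24 → value 3×138/24 = 17.2500, running total 184.25
Total 184.25.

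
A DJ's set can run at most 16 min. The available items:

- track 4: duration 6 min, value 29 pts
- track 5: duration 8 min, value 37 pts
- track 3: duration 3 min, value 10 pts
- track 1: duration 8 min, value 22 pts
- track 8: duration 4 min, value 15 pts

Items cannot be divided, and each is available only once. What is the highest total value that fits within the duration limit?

66 pts

Check high-value combinations within 16 min:
- track 4+track 5: duration 6+8=14, value 29+37=66
- track 5+track 3+track 8: duration 8+3+4=15, value 37+10+15=62
- track 5+track 1: duration 8+8=16, value 37+22=59
- track 4+track 3+track 8: duration 6+3+4=13, value 29+10+15=54
- track 5+track 8: duration 8+4=12, value 37+15=52
Best: 66 pts.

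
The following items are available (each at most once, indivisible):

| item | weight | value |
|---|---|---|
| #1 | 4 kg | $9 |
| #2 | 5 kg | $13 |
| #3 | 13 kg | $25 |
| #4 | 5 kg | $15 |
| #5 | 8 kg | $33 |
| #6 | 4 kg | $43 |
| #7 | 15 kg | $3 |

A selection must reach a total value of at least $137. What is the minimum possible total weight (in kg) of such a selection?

Subsets with value ≥ 137, sorted by total weight:
- #1+#2+#3+#4+#5+#6: weight 39, value 138
- #1+#2+#3+#4+#5+#6+#7: weight 54, value 141
Minimum weight: 39 kg.

39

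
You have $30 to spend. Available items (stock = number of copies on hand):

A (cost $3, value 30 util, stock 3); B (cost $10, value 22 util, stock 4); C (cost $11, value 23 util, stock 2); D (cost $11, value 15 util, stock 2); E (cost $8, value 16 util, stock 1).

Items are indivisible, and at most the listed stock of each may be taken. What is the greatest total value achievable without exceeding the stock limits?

Top feasible selections:
- 3×A + 1×B + 1×C: cost 30, value 135
- 3×A + 2×B: cost 29, value 134
- 3×A + 1×C + 1×E: cost 28, value 129
- 3×A + 1×B + 1×E: cost 27, value 128
Best: 135 util.

135 util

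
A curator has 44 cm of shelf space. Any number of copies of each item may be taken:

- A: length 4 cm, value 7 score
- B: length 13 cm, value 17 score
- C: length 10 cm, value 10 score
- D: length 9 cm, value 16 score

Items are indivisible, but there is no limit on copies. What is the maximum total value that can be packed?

78 score

Best value-per-unit is D at 16/9; filling with it alone gives 4×16 = 64.
Optimal mix: 2×A + 4×D → length 44, value 78.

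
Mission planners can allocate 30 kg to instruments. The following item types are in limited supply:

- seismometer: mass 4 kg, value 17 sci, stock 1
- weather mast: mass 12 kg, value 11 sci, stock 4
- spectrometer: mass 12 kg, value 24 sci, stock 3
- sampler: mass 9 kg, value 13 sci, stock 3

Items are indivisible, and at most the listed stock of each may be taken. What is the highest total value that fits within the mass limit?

Best selections within mass 30 and stock limits:
- 1×seismometer + 2×spectrometer: mass 28, value 65
- 1×seismometer + 1×spectrometer + 1×sampler: mass 25, value 54
- 1×seismometer + 1×weather mast + 1×spectrometer: mass 28, value 52
- 1×spectrometer + 2×sampler: mass 30, value 50
Best: 65 sci.

65 sci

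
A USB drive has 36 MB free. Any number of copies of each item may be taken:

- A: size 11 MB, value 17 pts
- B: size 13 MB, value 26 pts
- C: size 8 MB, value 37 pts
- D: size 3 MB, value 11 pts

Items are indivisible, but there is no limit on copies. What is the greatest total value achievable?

Best value-per-unit is C at 37/8; filling with it alone gives 4×37 = 148.
Optimal mix: 4×C + 1×D → size 35, value 159.

159 pts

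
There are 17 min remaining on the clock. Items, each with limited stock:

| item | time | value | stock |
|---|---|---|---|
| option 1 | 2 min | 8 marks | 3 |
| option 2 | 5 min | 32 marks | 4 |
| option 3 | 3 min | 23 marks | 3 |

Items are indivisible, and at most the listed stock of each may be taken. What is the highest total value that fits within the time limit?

110 marks

Best selections within time 17 and stock limits:
- 2×option 2 + 2×option 3: time 16, value 110
- 1×option 1 + 1×option 2 + 3×option 3: time 16, value 109
Best: 110 marks.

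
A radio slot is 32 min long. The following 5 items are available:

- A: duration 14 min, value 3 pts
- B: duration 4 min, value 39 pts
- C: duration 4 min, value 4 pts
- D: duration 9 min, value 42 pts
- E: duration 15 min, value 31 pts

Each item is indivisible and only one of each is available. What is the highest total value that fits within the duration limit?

116 pts

Check high-value combinations within 32 min:
- B+C+D+E: duration 4+4+9+15=32, value 39+4+42+31=116
- B+D+E: duration 4+9+15=28, value 39+42+31=112
- A+B+C+D: duration 14+4+4+9=31, value 3+39+4+42=88
- B+C+D: duration 4+4+9=17, value 39+4+42=85
Best: 116 pts.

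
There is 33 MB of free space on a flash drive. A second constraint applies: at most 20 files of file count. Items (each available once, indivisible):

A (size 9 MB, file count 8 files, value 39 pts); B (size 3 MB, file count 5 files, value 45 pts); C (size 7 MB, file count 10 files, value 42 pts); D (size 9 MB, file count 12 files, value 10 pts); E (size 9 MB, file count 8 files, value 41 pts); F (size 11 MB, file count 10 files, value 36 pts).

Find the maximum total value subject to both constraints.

87 pts

Feasible sets respecting both limits:
- B+C: size 10, file count 15, value 87
- B+E: size 12, file count 13, value 86
- A+B: size 12, file count 13, value 84
- C+E: size 16, file count 18, value 83
Best: 87 pts.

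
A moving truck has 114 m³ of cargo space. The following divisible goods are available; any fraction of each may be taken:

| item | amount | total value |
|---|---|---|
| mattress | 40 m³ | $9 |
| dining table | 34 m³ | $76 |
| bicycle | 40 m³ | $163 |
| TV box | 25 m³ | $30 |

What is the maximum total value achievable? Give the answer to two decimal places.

272.38

Take in order of value per unit:
- bicycle (163/40 per unit): all 40 → value 163, running total 163.00
- dining table (76/34 per unit): all 34 → value 76, running total 239.00
- TV box (30/25 per unit): all 25 → value 30, running total 269.00
- mattress (9/40 per unit): 15 of 40 → value 15×9/40 = 3.3750, running total 272.38
Total 272.38.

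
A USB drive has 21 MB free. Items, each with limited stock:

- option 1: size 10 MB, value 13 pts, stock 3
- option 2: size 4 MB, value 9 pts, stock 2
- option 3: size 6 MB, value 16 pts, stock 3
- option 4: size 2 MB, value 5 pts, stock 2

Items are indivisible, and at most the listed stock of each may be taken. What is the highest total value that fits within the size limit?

Best selections within size 21 and stock limits:
- 3×option 3 + 1×option 4: size 20, value 53
- 1×option 2 + 2×option 3 + 2×option 4: size 20, value 51
- 2×option 2 + 2×option 3: size 20, value 50
- 3×option 3: size 18, value 48
Best: 53 pts.

53 pts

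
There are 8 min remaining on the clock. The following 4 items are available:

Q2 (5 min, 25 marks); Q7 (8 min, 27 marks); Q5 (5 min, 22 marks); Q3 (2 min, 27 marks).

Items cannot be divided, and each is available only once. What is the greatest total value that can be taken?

Check high-value combinations within 8 min:
- Q2+Q3: time 5+2=7, value 25+27=52
- Q5+Q3: time 5+2=7, value 22+27=49
- Q3: time 2, value 27
- Q7: time 8, value 27
Best: 52 marks.

52 marks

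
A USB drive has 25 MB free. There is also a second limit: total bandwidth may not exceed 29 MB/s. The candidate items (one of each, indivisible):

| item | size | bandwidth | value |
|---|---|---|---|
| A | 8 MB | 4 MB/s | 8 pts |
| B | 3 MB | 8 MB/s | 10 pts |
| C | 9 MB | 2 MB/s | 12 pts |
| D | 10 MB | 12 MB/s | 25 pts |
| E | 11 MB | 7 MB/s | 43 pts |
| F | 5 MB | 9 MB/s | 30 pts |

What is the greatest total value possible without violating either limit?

85 pts

Feasible sets respecting both limits:
- C+E+F: size 25, bandwidth 18, value 85
- B+E+F: size 19, bandwidth 24, value 83
- A+E+F: size 24, bandwidth 20, value 81
Best: 85 pts.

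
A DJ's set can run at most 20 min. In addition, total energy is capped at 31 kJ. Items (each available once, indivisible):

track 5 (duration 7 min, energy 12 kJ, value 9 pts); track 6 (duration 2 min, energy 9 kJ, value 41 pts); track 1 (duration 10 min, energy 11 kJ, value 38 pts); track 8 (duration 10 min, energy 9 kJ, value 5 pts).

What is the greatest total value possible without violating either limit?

Feasible sets respecting both limits:
- track 6+track 1: duration 12, energy 20, value 79
- track 5+track 6+track 8: duration 19, energy 30, value 55
- track 5+track 6: duration 9, energy 21, value 50
Best: 79 pts.

79 pts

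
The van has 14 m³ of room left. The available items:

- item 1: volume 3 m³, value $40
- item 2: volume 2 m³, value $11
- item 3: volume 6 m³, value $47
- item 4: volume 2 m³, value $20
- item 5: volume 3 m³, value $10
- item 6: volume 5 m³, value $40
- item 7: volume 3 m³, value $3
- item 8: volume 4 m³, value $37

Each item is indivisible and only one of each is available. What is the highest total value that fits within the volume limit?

$137

Check high-value combinations within 14 m³:
- item 1+item 4+item 6+item 8: volume 3+2+5+4=14, value 40+20+40+37=137
- item 1+item 2+item 6+item 8: volume 3+2+5+4=14, value 40+11+40+37=128
- item 1+item 3+item 6: volume 3+6+5=14, value 40+47+40=127
- item 1+item 3+item 8: volume 3+6+4=13, value 40+47+37=124
- item 1+item 2+item 3+item 4: volume 3+2+6+2=13, value 40+11+47+20=118
Best: $137.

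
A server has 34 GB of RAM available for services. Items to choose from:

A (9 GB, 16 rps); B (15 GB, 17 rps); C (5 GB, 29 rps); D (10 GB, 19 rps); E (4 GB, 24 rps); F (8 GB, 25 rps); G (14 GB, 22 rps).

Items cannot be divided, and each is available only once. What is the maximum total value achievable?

100 rps

This is a 0/1 knapsack; check combinations near the capacity.
- C+E+F+G: memory 5+4+8+14=31, value 29+24+25+22=100
- C+D+E+F: memory 5+10+4+8=27, value 29+19+24+25=97
- B+C+E+F: memory 15+5+4+8=32, value 17+29+24+25=95
- A+C+E+F: memory 9+5+4+8=26, value 16+29+24+25=94
Best: 100 rps.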